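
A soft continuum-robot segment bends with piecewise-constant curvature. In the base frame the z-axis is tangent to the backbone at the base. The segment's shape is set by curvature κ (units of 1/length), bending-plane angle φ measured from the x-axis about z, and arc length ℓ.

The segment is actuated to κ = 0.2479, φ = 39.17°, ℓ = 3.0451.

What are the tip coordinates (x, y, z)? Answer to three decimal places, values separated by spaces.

θ = κ·ℓ = 0.2479 × 3.0451 = 0.75488 rad
ρ = (1 − cos θ)/κ = (1 − 0.72835)/0.2479 = 1.09579
z = sin θ / κ = 0.68520/0.2479 = 2.76402
x = ρ cos φ = 1.09579 × cos(39.17°) = 0.84954
y = ρ sin φ = 1.09579 × sin(39.17°) = 0.69213

0.850 0.692 2.764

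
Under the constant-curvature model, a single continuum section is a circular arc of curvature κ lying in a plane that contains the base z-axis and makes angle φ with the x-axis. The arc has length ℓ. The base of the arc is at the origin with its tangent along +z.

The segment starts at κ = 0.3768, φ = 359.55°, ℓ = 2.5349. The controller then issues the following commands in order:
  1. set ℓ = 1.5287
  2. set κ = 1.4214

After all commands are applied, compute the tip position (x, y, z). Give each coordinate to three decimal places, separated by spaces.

initial: κ=0.3768, φ=359.55°, ℓ=2.5349
cmd 1: set ℓ=1.5287 → (κ,φ,ℓ)=(0.3768,359.55°,1.5287) → tip=(0.4282,-0.0034,1.4456)
cmd 2: set κ=1.4214 → (κ,φ,ℓ)=(1.4214,359.55°,1.5287) → tip=(1.1020,-0.0087,0.5798)

1.102 -0.009 0.580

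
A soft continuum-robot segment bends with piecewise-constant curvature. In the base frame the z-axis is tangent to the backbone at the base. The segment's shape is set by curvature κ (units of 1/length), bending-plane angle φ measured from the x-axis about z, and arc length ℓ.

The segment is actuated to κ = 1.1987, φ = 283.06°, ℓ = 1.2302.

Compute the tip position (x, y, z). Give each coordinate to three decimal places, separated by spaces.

0.170 -0.735 0.830

θ = κ·ℓ = 1.1987 × 1.2302 = 1.47464 rad
ρ = (1 − cos θ)/κ = (1 − 0.09601)/1.1987 = 0.75414
z = sin θ / κ = 0.99538/1.1987 = 0.83038
x = ρ cos φ = 0.75414 × cos(283.06°) = 0.17041
y = ρ sin φ = 0.75414 × sin(283.06°) = -0.73464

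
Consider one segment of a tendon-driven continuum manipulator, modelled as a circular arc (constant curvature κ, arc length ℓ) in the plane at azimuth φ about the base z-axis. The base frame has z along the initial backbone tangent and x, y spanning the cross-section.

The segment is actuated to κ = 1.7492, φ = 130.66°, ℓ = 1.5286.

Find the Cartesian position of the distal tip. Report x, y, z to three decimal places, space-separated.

-0.705 0.821 0.258

θ = κ·ℓ = 1.7492 × 1.5286 = 2.67383 rad
ρ = (1 − cos θ)/κ = (1 − -0.89258)/1.7492 = 1.08197
z = sin θ / κ = 0.45089/1.7492 = 0.25777
x = ρ cos φ = 1.08197 × cos(130.66°) = -0.70498
y = ρ sin φ = 1.08197 × sin(130.66°) = 0.82077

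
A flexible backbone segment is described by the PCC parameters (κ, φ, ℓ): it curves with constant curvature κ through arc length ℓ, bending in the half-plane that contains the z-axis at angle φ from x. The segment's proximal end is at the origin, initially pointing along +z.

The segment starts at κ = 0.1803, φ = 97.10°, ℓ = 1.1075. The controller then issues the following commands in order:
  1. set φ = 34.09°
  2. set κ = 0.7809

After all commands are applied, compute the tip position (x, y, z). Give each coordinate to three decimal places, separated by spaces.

initial: κ=0.1803, φ=97.10°, ℓ=1.1075
cmd 1: set φ=34.09° → (κ,φ,ℓ)=(0.1803,34.09°,1.1075) → tip=(0.0913,0.0618,1.1002)
cmd 2: set κ=0.7809 → (κ,φ,ℓ)=(0.7809,34.09°,1.1075) → tip=(0.3725,0.2521,0.9745)

0.372 0.252 0.975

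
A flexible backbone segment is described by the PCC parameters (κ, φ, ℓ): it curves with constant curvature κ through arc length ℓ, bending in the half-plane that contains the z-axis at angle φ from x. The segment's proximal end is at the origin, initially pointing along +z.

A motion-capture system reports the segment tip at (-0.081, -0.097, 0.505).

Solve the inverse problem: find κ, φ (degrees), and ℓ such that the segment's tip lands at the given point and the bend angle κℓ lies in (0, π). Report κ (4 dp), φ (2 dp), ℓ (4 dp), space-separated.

ρ = √(x²+y²) = √(-0.081² + -0.097²) = 0.12637
φ = atan2(y, x) mod 360° = atan2(-0.097, -0.081) = 230.1364°
|p|² = ρ² + z² = 0.12637² + 0.505² = 0.27099
κ = 2ρ / |p|² = 2×0.12637 / 0.27099 = 0.93266
θ = 2·atan2(ρ, z) = 2·atan2(0.12637, 0.505) = 0.49041 rad
ℓ = θ/κ = 0.49041/0.93266 = 0.52583

0.9327 230.14 0.5258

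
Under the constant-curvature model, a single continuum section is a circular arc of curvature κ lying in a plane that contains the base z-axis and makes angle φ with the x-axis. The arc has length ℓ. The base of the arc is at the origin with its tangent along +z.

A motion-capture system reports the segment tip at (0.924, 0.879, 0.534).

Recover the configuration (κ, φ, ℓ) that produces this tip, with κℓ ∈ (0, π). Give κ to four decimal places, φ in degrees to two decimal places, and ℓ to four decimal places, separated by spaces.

ρ = √(x²+y²) = √(0.924² + 0.879²) = 1.27531
φ = atan2(y, x) mod 360° = atan2(0.879, 0.924) = 43.5703°
|p|² = ρ² + z² = 1.27531² + 0.534² = 1.91157
κ = 2ρ / |p|² = 2×1.27531 / 1.91157 = 1.33430
θ = 2·atan2(ρ, z) = 2·atan2(1.27531, 0.534) = 2.34851 rad
ℓ = θ/κ = 2.34851/1.33430 = 1.76010

1.3343 43.57 1.7601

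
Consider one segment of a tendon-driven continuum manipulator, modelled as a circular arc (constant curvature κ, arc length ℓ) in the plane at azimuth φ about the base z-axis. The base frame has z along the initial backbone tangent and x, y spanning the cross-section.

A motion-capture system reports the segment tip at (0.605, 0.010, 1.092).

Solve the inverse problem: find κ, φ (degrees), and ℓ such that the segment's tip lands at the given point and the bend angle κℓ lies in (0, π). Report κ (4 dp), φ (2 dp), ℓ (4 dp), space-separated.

ρ = √(x²+y²) = √(0.605² + 0.010²) = 0.60508
φ = atan2(y, x) mod 360° = atan2(0.010, 0.605) = 0.9470°
|p|² = ρ² + z² = 0.60508² + 1.092² = 1.55859
κ = 2ρ / |p|² = 2×0.60508 / 1.55859 = 0.77645
θ = 2·atan2(ρ, z) = 2·atan2(0.60508, 1.092) = 1.01198 rad
ℓ = θ/κ = 1.01198/0.77645 = 1.30334

0.7764 0.95 1.3033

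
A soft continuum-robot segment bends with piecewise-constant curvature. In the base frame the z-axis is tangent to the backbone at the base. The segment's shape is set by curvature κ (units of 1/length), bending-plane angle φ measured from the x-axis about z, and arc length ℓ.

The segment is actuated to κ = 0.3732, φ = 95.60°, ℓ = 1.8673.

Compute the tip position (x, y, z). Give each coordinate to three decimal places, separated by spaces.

θ = κ·ℓ = 0.3732 × 1.8673 = 0.69688 rad
ρ = (1 − cos θ)/κ = (1 − 0.76685)/0.3732 = 0.62473
z = sin θ / κ = 0.64183/0.3732 = 1.71979
x = ρ cos φ = 0.62473 × cos(95.60°) = -0.06096
y = ρ sin φ = 0.62473 × sin(95.60°) = 0.62175

-0.061 0.622 1.720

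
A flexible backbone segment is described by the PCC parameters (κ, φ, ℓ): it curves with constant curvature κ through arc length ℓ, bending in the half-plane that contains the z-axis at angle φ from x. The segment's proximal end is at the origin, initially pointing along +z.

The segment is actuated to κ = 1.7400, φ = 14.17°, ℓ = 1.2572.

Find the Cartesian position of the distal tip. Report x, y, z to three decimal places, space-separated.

0.880 0.222 0.469

θ = κ·ℓ = 1.7400 × 1.2572 = 2.18753 rad
ρ = (1 − cos θ)/κ = (1 − -0.57837)/1.7400 = 0.90711
z = sin θ / κ = 0.81577/1.7400 = 0.46884
x = ρ cos φ = 0.90711 × cos(14.17°) = 0.87951
y = ρ sin φ = 0.90711 × sin(14.17°) = 0.22206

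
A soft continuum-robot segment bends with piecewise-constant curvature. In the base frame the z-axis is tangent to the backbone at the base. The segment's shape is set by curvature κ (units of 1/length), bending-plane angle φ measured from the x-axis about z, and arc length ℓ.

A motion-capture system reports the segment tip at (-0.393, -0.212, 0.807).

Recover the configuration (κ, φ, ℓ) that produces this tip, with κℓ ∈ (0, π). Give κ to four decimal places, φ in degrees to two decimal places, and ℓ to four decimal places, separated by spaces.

ρ = √(x²+y²) = √(-0.393² + -0.212²) = 0.44653
φ = atan2(y, x) mod 360° = atan2(-0.212, -0.393) = 208.3442°
|p|² = ρ² + z² = 0.44653² + 0.807² = 0.85064
κ = 2ρ / |p|² = 2×0.44653 / 0.85064 = 1.04988
θ = 2·atan2(ρ, z) = 2·atan2(0.44653, 0.807) = 1.01079 rad
ℓ = θ/κ = 1.01079/1.04988 = 0.96277

1.0499 208.34 0.9628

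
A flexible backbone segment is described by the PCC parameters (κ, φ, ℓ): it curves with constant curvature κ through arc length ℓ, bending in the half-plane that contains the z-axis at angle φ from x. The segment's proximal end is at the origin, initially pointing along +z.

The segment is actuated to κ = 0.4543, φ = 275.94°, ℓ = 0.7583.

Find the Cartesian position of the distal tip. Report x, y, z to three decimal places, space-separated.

θ = κ·ℓ = 0.4543 × 0.7583 = 0.34450 rad
ρ = (1 − cos θ)/κ = (1 − 0.94125)/0.4543 = 0.12933
z = sin θ / κ = 0.33772/0.4543 = 0.74339
x = ρ cos φ = 0.12933 × cos(275.94°) = 0.01338
y = ρ sin φ = 0.12933 × sin(275.94°) = -0.12863

0.013 -0.129 0.743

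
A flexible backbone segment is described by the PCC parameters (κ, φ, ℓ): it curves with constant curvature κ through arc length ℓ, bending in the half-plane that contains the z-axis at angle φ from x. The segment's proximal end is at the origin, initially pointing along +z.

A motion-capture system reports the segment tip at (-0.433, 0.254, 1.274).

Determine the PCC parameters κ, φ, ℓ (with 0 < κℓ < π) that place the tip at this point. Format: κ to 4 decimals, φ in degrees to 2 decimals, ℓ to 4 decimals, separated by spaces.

ρ = √(x²+y²) = √(-0.433² + 0.254²) = 0.50200
φ = atan2(y, x) mod 360° = atan2(0.254, -0.433) = 149.6039°
|p|² = ρ² + z² = 0.50200² + 1.274² = 1.87508
κ = 2ρ / |p|² = 2×0.50200 / 1.87508 = 0.53544
θ = 2·atan2(ρ, z) = 2·atan2(0.50200, 1.274) = 0.75071 rad
ℓ = θ/κ = 0.75071/0.53544 = 1.40203

0.5354 149.60 1.4020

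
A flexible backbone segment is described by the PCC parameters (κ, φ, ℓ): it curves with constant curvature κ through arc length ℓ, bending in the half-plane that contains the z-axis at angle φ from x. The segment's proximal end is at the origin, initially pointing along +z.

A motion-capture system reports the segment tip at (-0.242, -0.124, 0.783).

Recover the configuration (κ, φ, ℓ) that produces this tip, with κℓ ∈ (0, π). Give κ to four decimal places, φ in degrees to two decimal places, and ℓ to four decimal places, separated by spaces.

0.7916 207.13 0.8445

ρ = √(x²+y²) = √(-0.242² + -0.124²) = 0.27192
φ = atan2(y, x) mod 360° = atan2(-0.124, -0.242) = 207.1305°
|p|² = ρ² + z² = 0.27192² + 0.783² = 0.68703
κ = 2ρ / |p|² = 2×0.27192 / 0.68703 = 0.79158
θ = 2·atan2(ρ, z) = 2·atan2(0.27192, 0.783) = 0.66850 rad
ℓ = θ/κ = 0.66850/0.79158 = 0.84451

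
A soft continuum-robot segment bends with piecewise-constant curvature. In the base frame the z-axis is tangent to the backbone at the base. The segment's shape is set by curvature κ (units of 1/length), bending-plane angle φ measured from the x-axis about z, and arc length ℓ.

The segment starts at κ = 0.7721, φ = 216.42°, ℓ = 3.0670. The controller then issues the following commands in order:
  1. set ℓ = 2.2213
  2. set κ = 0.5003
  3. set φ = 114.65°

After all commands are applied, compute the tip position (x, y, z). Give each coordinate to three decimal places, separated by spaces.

-0.464 1.011 1.791

initial: κ=0.7721, φ=216.42°, ℓ=3.0670
cmd 1: set ℓ=2.2213 → (κ,φ,ℓ)=(0.7721,216.42°,2.2213) → tip=(-1.1920,-0.8795,1.2817)
cmd 2: set κ=0.5003 → (κ,φ,ℓ)=(0.5003,216.42°,2.2213) → tip=(-0.8951,-0.6604,1.7915)
cmd 3: set φ=114.65° → (κ,φ,ℓ)=(0.5003,114.65°,2.2213) → tip=(-0.4639,1.0110,1.7915)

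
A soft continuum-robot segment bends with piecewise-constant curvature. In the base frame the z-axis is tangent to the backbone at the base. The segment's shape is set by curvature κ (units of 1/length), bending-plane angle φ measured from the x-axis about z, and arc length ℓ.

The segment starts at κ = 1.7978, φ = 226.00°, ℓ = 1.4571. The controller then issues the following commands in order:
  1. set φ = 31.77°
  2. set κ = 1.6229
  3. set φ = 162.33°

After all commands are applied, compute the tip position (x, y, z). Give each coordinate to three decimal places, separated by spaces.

initial: κ=1.7978, φ=226.00°, ℓ=1.4571
cmd 1: set φ=31.77° → (κ,φ,ℓ)=(1.7978,31.77°,1.4571) → tip=(0.8828,0.5467,0.2774)
cmd 2: set κ=1.6229 → (κ,φ,ℓ)=(1.6229,31.77°,1.4571) → tip=(0.8974,0.5558,0.4320)
cmd 3: set φ=162.33° → (κ,φ,ℓ)=(1.6229,162.33°,1.4571) → tip=(-1.0058,0.3204,0.4320)

-1.006 0.320 0.432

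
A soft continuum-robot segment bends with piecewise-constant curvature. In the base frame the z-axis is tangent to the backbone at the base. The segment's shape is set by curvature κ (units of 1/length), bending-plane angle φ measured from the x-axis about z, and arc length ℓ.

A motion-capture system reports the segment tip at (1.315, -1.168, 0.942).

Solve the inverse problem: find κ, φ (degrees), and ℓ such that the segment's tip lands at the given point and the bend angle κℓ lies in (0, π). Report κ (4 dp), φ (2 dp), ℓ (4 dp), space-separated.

0.8836 318.39 2.4423

ρ = √(x²+y²) = √(1.315² + -1.168²) = 1.75882
φ = atan2(y, x) mod 360° = atan2(-1.168, 1.315) = 318.3881°
|p|² = ρ² + z² = 1.75882² + 0.942² = 3.98081
κ = 2ρ / |p|² = 2×1.75882 / 3.98081 = 0.88365
θ = 2·atan2(ρ, z) = 2·atan2(1.75882, 0.942) = 2.15817 rad
ℓ = θ/κ = 2.15817/0.88365 = 2.44234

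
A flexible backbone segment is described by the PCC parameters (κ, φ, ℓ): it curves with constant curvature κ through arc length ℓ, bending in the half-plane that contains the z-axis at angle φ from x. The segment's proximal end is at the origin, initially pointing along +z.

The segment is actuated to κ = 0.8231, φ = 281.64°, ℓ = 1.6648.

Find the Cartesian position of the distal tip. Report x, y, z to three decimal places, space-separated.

θ = κ·ℓ = 0.8231 × 1.6648 = 1.37030 rad
ρ = (1 − cos θ)/κ = (1 − 0.19916)/0.8231 = 0.97296
z = sin θ / κ = 0.97997/0.8231 = 1.19058
x = ρ cos φ = 0.97296 × cos(281.64°) = 0.19631
y = ρ sin φ = 0.97296 × sin(281.64°) = -0.95295

0.196 -0.953 1.191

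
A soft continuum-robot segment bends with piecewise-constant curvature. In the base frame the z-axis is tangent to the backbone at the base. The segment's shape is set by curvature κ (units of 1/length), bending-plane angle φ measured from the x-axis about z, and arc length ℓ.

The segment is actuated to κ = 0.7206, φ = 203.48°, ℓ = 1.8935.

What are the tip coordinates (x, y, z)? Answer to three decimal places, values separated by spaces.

θ = κ·ℓ = 0.7206 × 1.8935 = 1.36446 rad
ρ = (1 − cos θ)/κ = (1 − 0.20488)/0.7206 = 1.10342
z = sin θ / κ = 0.97879/0.7206 = 1.35829
x = ρ cos φ = 1.10342 × cos(203.48°) = -1.01205
y = ρ sin φ = 1.10342 × sin(203.48°) = -0.43963

-1.012 -0.440 1.358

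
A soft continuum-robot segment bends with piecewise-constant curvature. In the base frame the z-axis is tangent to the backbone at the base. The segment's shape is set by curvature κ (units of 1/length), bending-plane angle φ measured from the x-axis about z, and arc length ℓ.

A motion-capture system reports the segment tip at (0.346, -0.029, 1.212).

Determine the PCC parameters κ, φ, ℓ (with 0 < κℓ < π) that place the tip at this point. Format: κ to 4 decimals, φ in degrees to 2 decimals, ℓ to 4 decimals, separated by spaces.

0.4369 355.21 1.2773

ρ = √(x²+y²) = √(0.346² + -0.029²) = 0.34721
φ = atan2(y, x) mod 360° = atan2(-0.029, 0.346) = 355.2090°
|p|² = ρ² + z² = 0.34721² + 1.212² = 1.58950
κ = 2ρ / |p|² = 2×0.34721 / 1.58950 = 0.43688
θ = 2·atan2(ρ, z) = 2·atan2(0.34721, 1.212) = 0.55801 rad
ℓ = θ/κ = 0.55801/0.43688 = 1.27726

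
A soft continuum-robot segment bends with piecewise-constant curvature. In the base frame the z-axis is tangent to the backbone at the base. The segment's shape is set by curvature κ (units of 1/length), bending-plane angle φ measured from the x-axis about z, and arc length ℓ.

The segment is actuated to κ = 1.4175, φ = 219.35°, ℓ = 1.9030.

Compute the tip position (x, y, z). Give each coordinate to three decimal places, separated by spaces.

-1.038 -0.851 0.303

θ = κ·ℓ = 1.4175 × 1.9030 = 2.69750 rad
ρ = (1 − cos θ)/κ = (1 − -0.90300)/1.4175 = 1.34251
z = sin θ / κ = 0.42964/1.4175 = 0.30309
x = ρ cos φ = 1.34251 × cos(219.35°) = -1.03814
y = ρ sin φ = 1.34251 × sin(219.35°) = -0.85122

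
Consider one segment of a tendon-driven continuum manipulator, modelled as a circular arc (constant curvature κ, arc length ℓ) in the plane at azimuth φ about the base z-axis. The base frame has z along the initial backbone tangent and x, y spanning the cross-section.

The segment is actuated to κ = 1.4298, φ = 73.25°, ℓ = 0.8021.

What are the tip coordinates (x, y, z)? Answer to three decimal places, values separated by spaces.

θ = κ·ℓ = 1.4298 × 0.8021 = 1.14684 rad
ρ = (1 − cos θ)/κ = (1 − 0.41137)/1.4298 = 0.41169
z = sin θ / κ = 0.91147/1.4298 = 0.63748
x = ρ cos φ = 0.41169 × cos(73.25°) = 0.11865
y = ρ sin φ = 0.41169 × sin(73.25°) = 0.39422

0.119 0.394 0.637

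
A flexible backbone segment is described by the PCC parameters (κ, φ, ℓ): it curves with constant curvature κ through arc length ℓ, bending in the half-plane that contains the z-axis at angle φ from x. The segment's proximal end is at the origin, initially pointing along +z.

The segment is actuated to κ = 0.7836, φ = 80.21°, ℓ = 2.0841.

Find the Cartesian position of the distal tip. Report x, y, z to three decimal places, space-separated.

0.231 1.336 1.274

θ = κ·ℓ = 0.7836 × 2.0841 = 1.63310 rad
ρ = (1 − cos θ)/κ = (1 − -0.06226)/0.7836 = 1.35562
z = sin θ / κ = 0.99806/0.7836 = 1.27369
x = ρ cos φ = 1.35562 × cos(80.21°) = 0.23051
y = ρ sin φ = 1.35562 × sin(80.21°) = 1.33588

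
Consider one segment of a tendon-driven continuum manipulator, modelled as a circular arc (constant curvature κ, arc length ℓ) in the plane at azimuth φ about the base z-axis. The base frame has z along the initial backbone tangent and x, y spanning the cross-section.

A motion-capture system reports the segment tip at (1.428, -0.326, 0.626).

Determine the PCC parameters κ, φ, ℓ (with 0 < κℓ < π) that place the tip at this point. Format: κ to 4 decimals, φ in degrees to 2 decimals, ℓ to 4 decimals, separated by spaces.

ρ = √(x²+y²) = √(1.428² + -0.326²) = 1.46474
φ = atan2(y, x) mod 360° = atan2(-0.326, 1.428) = 347.1403°
|p|² = ρ² + z² = 1.46474² + 0.626² = 2.53734
κ = 2ρ / |p|² = 2×1.46474 / 2.53734 = 1.15455
θ = 2·atan2(ρ, z) = 2·atan2(1.46474, 0.626) = 2.33382 rad
ℓ = θ/κ = 2.33382/1.15455 = 2.02142

1.1545 347.14 2.0214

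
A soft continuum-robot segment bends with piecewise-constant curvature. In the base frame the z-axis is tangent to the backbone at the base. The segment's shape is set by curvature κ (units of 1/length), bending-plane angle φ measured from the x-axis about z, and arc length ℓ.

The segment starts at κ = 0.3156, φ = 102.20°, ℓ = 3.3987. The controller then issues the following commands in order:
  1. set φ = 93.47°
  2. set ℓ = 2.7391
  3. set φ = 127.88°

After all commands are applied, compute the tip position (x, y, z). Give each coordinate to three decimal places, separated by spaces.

initial: κ=0.3156, φ=102.20°, ℓ=3.3987
cmd 1: set φ=93.47° → (κ,φ,ℓ)=(0.3156,93.47°,3.3987) → tip=(-0.1001,1.6515,2.7835)
cmd 2: set ℓ=2.7391 → (κ,φ,ℓ)=(0.3156,93.47°,2.7391) → tip=(-0.0673,1.1100,2.4105)
cmd 3: set φ=127.88° → (κ,φ,ℓ)=(0.3156,127.88°,2.7391) → tip=(-0.6828,0.8777,2.4105)

-0.683 0.878 2.410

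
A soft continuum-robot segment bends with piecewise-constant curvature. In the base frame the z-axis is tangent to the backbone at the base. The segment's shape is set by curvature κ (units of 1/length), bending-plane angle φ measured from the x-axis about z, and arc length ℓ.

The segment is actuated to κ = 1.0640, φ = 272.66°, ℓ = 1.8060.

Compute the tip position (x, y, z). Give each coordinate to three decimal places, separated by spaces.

θ = κ·ℓ = 1.0640 × 1.8060 = 1.92158 rad
ρ = (1 − cos θ)/κ = (1 − -0.34364)/1.0640 = 1.26282
z = sin θ / κ = 0.93910/1.0640 = 0.88261
x = ρ cos φ = 1.26282 × cos(272.66°) = 0.05861
y = ρ sin φ = 1.26282 × sin(272.66°) = -1.26146

0.059 -1.261 0.883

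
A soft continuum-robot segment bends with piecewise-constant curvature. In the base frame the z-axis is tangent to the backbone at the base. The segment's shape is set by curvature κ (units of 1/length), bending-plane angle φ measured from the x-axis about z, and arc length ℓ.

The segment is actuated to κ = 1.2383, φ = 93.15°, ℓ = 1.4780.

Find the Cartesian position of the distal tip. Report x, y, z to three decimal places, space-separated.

-0.056 1.013 0.781

θ = κ·ℓ = 1.2383 × 1.4780 = 1.83021 rad
ρ = (1 − cos θ)/κ = (1 − -0.25651)/1.2383 = 1.01471
z = sin θ / κ = 0.96654/1.2383 = 0.78054
x = ρ cos φ = 1.01471 × cos(93.15°) = -0.05576
y = ρ sin φ = 1.01471 × sin(93.15°) = 1.01317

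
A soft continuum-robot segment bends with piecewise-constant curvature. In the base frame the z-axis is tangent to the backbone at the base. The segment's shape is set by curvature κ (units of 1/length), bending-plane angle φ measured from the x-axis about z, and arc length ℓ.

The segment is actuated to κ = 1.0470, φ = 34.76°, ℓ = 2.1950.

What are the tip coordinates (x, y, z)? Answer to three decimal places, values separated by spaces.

θ = κ·ℓ = 1.0470 × 2.1950 = 2.29816 rad
ρ = (1 − cos θ)/κ = (1 − -0.66491)/1.0470 = 1.59017
z = sin θ / κ = 0.74693/1.0470 = 0.71340
x = ρ cos φ = 1.59017 × cos(34.76°) = 1.30640
y = ρ sin φ = 1.59017 × sin(34.76°) = 0.90662

1.306 0.907 0.713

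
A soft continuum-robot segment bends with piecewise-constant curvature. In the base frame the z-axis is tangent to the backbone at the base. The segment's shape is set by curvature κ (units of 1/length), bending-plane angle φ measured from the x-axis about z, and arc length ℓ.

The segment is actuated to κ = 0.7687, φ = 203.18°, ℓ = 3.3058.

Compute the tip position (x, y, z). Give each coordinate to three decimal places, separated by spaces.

θ = κ·ℓ = 0.7687 × 3.3058 = 2.54117 rad
ρ = (1 − cos θ)/κ = (1 − -0.82510)/0.7687 = 2.37426
z = sin θ / κ = 0.56499/0.7687 = 0.73500
x = ρ cos φ = 2.37426 × cos(203.18°) = -2.18260
y = ρ sin φ = 2.37426 × sin(203.18°) = -0.93456

-2.183 -0.935 0.735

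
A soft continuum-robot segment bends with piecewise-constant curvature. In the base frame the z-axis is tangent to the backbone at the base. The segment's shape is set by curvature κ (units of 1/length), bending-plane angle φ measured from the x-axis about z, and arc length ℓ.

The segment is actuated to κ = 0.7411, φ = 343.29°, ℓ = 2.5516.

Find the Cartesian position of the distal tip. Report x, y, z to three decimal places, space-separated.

θ = κ·ℓ = 0.7411 × 2.5516 = 1.89099 rad
ρ = (1 − cos θ)/κ = (1 − -0.31475)/0.7411 = 1.77405
z = sin θ / κ = 0.94917/0.7411 = 1.28076
x = ρ cos φ = 1.77405 × cos(343.29°) = 1.69914
y = ρ sin φ = 1.77405 × sin(343.29°) = -0.51009

1.699 -0.510 1.281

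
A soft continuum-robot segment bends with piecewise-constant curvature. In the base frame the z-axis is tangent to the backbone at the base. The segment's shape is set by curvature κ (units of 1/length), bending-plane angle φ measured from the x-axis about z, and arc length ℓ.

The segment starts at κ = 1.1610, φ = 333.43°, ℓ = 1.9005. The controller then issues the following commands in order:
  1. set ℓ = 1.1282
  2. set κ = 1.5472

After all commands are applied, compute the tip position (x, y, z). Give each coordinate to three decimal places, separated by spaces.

initial: κ=1.1610, φ=333.43°, ℓ=1.9005
cmd 1: set ℓ=1.1282 → (κ,φ,ℓ)=(1.1610,333.43°,1.1282) → tip=(0.5716,-0.2859,0.8322)
cmd 2: set κ=1.5472 → (κ,φ,ℓ)=(1.5472,333.43°,1.1282) → tip=(0.6786,-0.3394,0.6365)

0.679 -0.339 0.636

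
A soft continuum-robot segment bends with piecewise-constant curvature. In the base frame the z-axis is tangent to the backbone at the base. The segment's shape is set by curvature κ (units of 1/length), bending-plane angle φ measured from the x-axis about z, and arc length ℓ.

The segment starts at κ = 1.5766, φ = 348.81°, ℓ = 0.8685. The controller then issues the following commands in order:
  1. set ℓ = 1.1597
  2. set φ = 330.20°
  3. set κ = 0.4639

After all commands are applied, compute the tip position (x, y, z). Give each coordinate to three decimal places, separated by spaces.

initial: κ=1.5766, φ=348.81°, ℓ=0.8685
cmd 1: set ℓ=1.1597 → (κ,φ,ℓ)=(1.5766,348.81°,1.1597) → tip=(0.7807,-0.1544,0.6133)
cmd 2: set φ=330.20° → (κ,φ,ℓ)=(1.5766,330.20°,1.1597) → tip=(0.6906,-0.3955,0.6133)
cmd 3: set κ=0.4639 → (κ,φ,ℓ)=(0.4639,330.20°,1.1597) → tip=(0.2642,-0.1513,1.1046)

0.264 -0.151 1.105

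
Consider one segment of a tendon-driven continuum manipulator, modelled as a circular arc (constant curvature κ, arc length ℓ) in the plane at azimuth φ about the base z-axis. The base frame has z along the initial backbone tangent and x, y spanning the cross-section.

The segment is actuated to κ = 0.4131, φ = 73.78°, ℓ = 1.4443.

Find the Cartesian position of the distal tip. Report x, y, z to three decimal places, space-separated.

θ = κ·ℓ = 0.4131 × 1.4443 = 0.59664 rad
ρ = (1 − cos θ)/κ = (1 − 0.82723)/0.4131 = 0.41823
z = sin θ / κ = 0.56187/0.4131 = 1.36012
x = ρ cos φ = 0.41823 × cos(73.78°) = 0.11682
y = ρ sin φ = 0.41823 × sin(73.78°) = 0.40159

0.117 0.402 1.360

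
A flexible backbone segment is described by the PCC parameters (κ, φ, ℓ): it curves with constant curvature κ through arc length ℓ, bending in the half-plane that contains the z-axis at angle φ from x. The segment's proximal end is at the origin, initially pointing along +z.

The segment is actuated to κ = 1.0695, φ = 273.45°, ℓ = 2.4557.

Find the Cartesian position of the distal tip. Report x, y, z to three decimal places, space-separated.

0.105 -1.745 0.461

θ = κ·ℓ = 1.0695 × 2.4557 = 2.62637 rad
ρ = (1 − cos θ)/κ = (1 − -0.87018)/1.0695 = 1.74865
z = sin θ / κ = 0.49273/1.0695 = 0.46071
x = ρ cos φ = 1.74865 × cos(273.45°) = 0.10523
y = ρ sin φ = 1.74865 × sin(273.45°) = -1.74548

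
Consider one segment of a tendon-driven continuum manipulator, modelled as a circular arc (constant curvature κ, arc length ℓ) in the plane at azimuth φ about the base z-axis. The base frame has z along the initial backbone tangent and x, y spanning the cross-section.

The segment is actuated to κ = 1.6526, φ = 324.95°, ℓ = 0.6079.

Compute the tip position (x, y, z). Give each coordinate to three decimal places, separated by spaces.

θ = κ·ℓ = 1.6526 × 0.6079 = 1.00462 rad
ρ = (1 − cos θ)/κ = (1 − 0.53641)/1.6526 = 0.28052
z = sin θ / κ = 0.84396/1.6526 = 0.51068
x = ρ cos φ = 0.28052 × cos(324.95°) = 0.22965
y = ρ sin φ = 0.28052 × sin(324.95°) = -0.16110

0.230 -0.161 0.511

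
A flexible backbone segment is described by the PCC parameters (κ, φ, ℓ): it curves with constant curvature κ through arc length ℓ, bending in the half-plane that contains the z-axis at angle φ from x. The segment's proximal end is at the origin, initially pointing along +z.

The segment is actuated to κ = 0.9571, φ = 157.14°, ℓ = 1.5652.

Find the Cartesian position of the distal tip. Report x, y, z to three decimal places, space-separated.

-0.893 0.376 1.042

θ = κ·ℓ = 0.9571 × 1.5652 = 1.49805 rad
ρ = (1 − cos θ)/κ = (1 − 0.07268)/0.9571 = 0.96889
z = sin θ / κ = 0.99736/0.9571 = 1.04206
x = ρ cos φ = 0.96889 × cos(157.14°) = -0.89279
y = ρ sin φ = 0.96889 × sin(157.14°) = 0.37639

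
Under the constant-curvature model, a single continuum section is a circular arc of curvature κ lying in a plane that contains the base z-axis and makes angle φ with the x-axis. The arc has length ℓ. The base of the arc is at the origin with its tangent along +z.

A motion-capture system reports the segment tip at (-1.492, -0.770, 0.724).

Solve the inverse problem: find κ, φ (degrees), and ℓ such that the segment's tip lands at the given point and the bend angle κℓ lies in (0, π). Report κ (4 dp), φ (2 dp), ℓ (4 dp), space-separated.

ρ = √(x²+y²) = √(-1.492² + -0.770²) = 1.67898
φ = atan2(y, x) mod 360° = atan2(-0.770, -1.492) = 207.2976°
|p|² = ρ² + z² = 1.67898² + 0.724² = 3.34314
κ = 2ρ / |p|² = 2×1.67898 / 3.34314 = 1.00443
θ = 2·atan2(ρ, z) = 2·atan2(1.67898, 0.724) = 2.32735 rad
ℓ = θ/κ = 2.32735/1.00443 = 2.31708

1.0044 207.30 2.3171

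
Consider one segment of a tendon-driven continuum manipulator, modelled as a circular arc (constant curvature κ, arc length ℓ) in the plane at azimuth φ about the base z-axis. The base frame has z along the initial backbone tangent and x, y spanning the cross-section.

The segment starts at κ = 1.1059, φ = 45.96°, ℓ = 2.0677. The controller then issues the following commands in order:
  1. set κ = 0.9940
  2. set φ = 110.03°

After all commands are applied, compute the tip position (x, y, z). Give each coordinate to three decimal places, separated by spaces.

-0.505 1.385 0.890

initial: κ=1.1059, φ=45.96°, ℓ=2.0677
cmd 1: set κ=0.9940 → (κ,φ,ℓ)=(0.9940,45.96°,2.0677) → tip=(1.0251,1.0600,0.8903)
cmd 2: set φ=110.03° → (κ,φ,ℓ)=(0.9940,110.03°,2.0677) → tip=(-0.5051,1.3854,0.8903)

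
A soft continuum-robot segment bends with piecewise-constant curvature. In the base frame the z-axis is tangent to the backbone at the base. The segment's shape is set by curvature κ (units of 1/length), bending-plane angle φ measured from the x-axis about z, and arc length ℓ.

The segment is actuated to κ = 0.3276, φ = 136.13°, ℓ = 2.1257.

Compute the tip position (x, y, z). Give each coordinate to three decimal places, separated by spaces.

θ = κ·ℓ = 0.3276 × 2.1257 = 0.69638 rad
ρ = (1 − cos θ)/κ = (1 − 0.76717)/0.3276 = 0.71072
z = sin θ / κ = 0.64144/0.3276 = 1.95801
x = ρ cos φ = 0.71072 × cos(136.13°) = -0.51236
y = ρ sin φ = 0.71072 × sin(136.13°) = 0.49254

-0.512 0.493 1.958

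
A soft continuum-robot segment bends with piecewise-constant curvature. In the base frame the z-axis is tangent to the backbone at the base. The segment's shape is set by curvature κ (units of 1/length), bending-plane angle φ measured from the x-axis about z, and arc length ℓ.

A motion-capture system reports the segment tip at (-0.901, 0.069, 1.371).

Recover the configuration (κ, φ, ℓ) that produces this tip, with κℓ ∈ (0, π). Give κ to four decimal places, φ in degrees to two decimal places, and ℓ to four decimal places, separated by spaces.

0.6703 175.62 1.7388

ρ = √(x²+y²) = √(-0.901² + 0.069²) = 0.90364
φ = atan2(y, x) mod 360° = atan2(0.069, -0.901) = 175.6207°
|p|² = ρ² + z² = 0.90364² + 1.371² = 2.69620
κ = 2ρ / |p|² = 2×0.90364 / 2.69620 = 0.67030
θ = 2·atan2(ρ, z) = 2·atan2(0.90364, 1.371) = 1.16550 rad
ℓ = θ/κ = 1.16550/0.67030 = 1.73877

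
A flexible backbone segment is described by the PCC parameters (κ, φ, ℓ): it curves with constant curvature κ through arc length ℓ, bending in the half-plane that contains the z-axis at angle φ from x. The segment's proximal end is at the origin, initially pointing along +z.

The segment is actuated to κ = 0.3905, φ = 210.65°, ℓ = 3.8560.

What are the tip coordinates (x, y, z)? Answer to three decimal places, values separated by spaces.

θ = κ·ℓ = 0.3905 × 3.8560 = 1.50577 rad
ρ = (1 − cos θ)/κ = (1 − 0.06498)/0.3905 = 2.39441
z = sin θ / κ = 0.99789/0.3905 = 2.55541
x = ρ cos φ = 2.39441 × cos(210.65°) = -2.05991
y = ρ sin φ = 2.39441 × sin(210.65°) = -1.22065

-2.060 -1.221 2.555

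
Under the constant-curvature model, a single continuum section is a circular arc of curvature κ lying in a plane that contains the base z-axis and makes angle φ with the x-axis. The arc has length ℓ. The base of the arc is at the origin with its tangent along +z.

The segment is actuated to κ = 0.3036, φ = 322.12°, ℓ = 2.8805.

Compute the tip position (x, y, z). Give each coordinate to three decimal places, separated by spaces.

0.932 -0.725 2.527

θ = κ·ℓ = 0.3036 × 2.8805 = 0.87452 rad
ρ = (1 − cos θ)/κ = (1 − 0.64137)/0.3036 = 1.18127
z = sin θ / κ = 0.76724/0.3036 = 2.52713
x = ρ cos φ = 1.18127 × cos(322.12°) = 0.93238
y = ρ sin φ = 1.18127 × sin(322.12°) = -0.72531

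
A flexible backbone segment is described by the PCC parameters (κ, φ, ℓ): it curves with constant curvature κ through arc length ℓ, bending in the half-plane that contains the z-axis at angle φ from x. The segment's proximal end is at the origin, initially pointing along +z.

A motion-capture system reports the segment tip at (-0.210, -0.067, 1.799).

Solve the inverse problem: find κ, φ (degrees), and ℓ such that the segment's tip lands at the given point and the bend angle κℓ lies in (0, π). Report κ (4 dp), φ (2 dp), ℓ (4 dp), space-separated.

0.1342 197.70 1.8170

ρ = √(x²+y²) = √(-0.210² + -0.067²) = 0.22043
φ = atan2(y, x) mod 360° = atan2(-0.067, -0.210) = 197.6952°
|p|² = ρ² + z² = 0.22043² + 1.799² = 3.28499
κ = 2ρ / |p|² = 2×0.22043 / 3.28499 = 0.13420
θ = 2·atan2(ρ, z) = 2·atan2(0.22043, 1.799) = 0.24384 rad
ℓ = θ/κ = 0.24384/0.13420 = 1.81695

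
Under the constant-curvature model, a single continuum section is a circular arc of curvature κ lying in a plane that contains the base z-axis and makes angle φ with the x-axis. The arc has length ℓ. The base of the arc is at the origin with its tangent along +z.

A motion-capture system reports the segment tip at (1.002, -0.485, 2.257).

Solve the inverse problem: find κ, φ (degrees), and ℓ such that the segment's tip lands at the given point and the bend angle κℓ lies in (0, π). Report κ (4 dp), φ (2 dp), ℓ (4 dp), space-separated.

ρ = √(x²+y²) = √(1.002² + -0.485²) = 1.11321
φ = atan2(y, x) mod 360° = atan2(-0.485, 1.002) = 334.1715°
|p|² = ρ² + z² = 1.11321² + 2.257² = 6.33328
κ = 2ρ / |p|² = 2×1.11321 / 6.33328 = 0.35154
θ = 2·atan2(ρ, z) = 2·atan2(1.11321, 2.257) = 0.91642 rad
ℓ = θ/κ = 0.91642/0.35154 = 2.60687

0.3515 334.17 2.6069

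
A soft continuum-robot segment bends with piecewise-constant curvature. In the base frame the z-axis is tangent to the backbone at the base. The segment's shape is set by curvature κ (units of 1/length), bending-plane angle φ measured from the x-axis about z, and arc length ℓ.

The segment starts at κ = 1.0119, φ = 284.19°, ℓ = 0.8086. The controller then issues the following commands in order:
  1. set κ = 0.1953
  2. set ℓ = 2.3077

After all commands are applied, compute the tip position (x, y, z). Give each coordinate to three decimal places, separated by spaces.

0.125 -0.496 2.230

initial: κ=1.0119, φ=284.19°, ℓ=0.8086
cmd 1: set κ=0.1953 → (κ,φ,ℓ)=(0.1953,284.19°,0.8086) → tip=(0.0156,-0.0618,0.8052)
cmd 2: set ℓ=2.3077 → (κ,φ,ℓ)=(0.1953,284.19°,2.3077) → tip=(0.1253,-0.4957,2.2304)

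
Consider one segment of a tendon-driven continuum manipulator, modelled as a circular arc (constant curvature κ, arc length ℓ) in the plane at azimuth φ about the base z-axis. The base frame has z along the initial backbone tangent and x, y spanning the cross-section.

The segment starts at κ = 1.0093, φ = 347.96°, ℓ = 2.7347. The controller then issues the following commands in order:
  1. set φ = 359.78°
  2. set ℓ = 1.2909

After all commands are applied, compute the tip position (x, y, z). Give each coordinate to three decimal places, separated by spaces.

0.729 -0.003 0.955

initial: κ=1.0093, φ=347.96°, ℓ=2.7347
cmd 1: set φ=359.78° → (κ,φ,ℓ)=(1.0093,359.78°,2.7347) → tip=(1.9103,-0.0073,0.3688)
cmd 2: set ℓ=1.2909 → (κ,φ,ℓ)=(1.0093,359.78°,1.2909) → tip=(0.7285,-0.0028,0.9554)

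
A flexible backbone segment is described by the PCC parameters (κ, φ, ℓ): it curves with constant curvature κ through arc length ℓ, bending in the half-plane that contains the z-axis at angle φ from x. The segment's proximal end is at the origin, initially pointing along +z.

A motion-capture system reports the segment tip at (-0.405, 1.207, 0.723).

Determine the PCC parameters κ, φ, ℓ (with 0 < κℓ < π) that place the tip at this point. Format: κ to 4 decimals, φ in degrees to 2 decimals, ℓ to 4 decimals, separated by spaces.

1.1878 108.55 1.7752

ρ = √(x²+y²) = √(-0.405² + 1.207²) = 1.27314
φ = atan2(y, x) mod 360° = atan2(1.207, -0.405) = 108.5488°
|p|² = ρ² + z² = 1.27314² + 0.723² = 2.14360
κ = 2ρ / |p|² = 2×1.27314 / 2.14360 = 1.18785
θ = 2·atan2(ρ, z) = 2·atan2(1.27314, 0.723) = 2.10864 rad
ℓ = θ/κ = 2.10864/1.18785 = 1.77518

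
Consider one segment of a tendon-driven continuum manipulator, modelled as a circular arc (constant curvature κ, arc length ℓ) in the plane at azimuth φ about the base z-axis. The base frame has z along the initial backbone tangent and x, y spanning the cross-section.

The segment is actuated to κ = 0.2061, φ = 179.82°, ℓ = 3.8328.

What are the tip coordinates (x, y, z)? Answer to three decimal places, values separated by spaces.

-1.437 0.005 3.446

θ = κ·ℓ = 0.2061 × 3.8328 = 0.78994 rad
ρ = (1 − cos θ)/κ = (1 − 0.70389)/0.2061 = 1.43674
z = sin θ / κ = 0.71031/0.2061 = 3.44644
x = ρ cos φ = 1.43674 × cos(179.82°) = -1.43673
y = ρ sin φ = 1.43674 × sin(179.82°) = 0.00451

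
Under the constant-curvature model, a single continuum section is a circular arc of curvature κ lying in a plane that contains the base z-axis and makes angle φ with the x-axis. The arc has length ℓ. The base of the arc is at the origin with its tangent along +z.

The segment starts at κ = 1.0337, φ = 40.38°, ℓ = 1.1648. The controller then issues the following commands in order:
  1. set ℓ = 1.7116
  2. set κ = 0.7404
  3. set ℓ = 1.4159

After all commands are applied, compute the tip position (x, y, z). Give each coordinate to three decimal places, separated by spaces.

initial: κ=1.0337, φ=40.38°, ℓ=1.1648
cmd 1: set ℓ=1.7116 → (κ,φ,ℓ)=(1.0337,40.38°,1.7116) → tip=(0.8822,0.7503,0.9484)
cmd 2: set κ=0.7404 → (κ,φ,ℓ)=(0.7404,40.38°,1.7116) → tip=(0.7213,0.6135,1.2889)
cmd 3: set ℓ=1.4159 → (κ,φ,ℓ)=(0.7404,40.38°,1.4159) → tip=(0.5154,0.4384,1.1704)

0.515 0.438 1.170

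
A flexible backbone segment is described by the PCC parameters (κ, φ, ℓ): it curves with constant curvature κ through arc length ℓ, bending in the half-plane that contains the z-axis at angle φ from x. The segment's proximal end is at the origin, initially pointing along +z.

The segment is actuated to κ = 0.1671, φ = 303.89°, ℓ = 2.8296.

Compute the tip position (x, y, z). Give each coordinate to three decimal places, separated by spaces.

θ = κ·ℓ = 0.1671 × 2.8296 = 0.47283 rad
ρ = (1 − cos θ)/κ = (1 − 0.89028)/0.1671 = 0.65658
z = sin θ / κ = 0.45540/0.1671 = 2.72534
x = ρ cos φ = 0.65658 × cos(303.89°) = 0.36611
y = ρ sin φ = 0.65658 × sin(303.89°) = -0.54504

0.366 -0.545 2.725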